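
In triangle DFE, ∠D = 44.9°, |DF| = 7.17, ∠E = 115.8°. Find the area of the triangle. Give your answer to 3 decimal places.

The third angle is ∠F = 180° − ∠E − ∠D = 19.30°.
Law of sines: |FE| = |DF|·sin D/sin E ≈ 5.6215.
Law of sines: |ED| = |DF|·sin F/sin E ≈ 2.6322.
Area = ½·|DF|·|FE|·sin F ≈ 6.6608.

area ≈ 6.661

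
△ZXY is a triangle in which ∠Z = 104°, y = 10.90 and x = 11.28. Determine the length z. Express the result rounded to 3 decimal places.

17.480

By the law of cosines, z² = x² + y² − 2·x·y·cos Z = 305.54, so z ≈ 17.48.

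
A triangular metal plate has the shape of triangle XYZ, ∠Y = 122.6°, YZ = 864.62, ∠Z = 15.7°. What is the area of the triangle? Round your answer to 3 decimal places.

128092.110

The third angle is ∠X = 180° − ∠Y − ∠Z = 41.70°.
Law of sines: ZX = YZ·sin Y/sin X ≈ 1095.
Law of sines: XY = YZ·sin Z/sin X ≈ 351.71.
Area = ½·YZ·ZX·sin Z ≈ 1.2809e+05.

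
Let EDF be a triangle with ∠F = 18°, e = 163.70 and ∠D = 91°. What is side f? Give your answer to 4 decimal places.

53.5009

The third angle is ∠E = 180° − ∠D − ∠F = 71.00°.
Law of sines: f = e·sin F/sin E ≈ 53.501.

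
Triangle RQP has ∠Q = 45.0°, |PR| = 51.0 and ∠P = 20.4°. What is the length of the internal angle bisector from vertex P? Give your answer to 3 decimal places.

The third angle is ∠R = 180° − ∠Q − ∠P = 114.60°.
Law of sines: |QP| = |PR|·sin R/sin Q ≈ 65.579.
Law of sines: |RQ| = |PR|·sin P/sin Q ≈ 25.141.
The bisector from P has length 2·|QP|·|PR|·cos(∠P/2)/(|QP|+|PR|) ≈ 56.471.

t_P ≈ 56.471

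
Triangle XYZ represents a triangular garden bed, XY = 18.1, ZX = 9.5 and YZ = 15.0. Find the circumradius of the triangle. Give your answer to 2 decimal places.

By the law of cosines, cos X = (ZX² + XY² − YZ²) / (2·ZX·XY) ≈ 0.56080, so ∠X ≈ 55.89°.
Circumradius = YZ/(2 sin X) ≈ 9.0585.

9.06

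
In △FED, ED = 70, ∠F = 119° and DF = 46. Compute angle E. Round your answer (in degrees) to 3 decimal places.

Law of sines: sin E = DF·sin F/ED ≈ 0.57475.
Since ED ≥ DF, only the acute value applies: ∠E ≈ 35.08°.
Then ∠D = 180° − ∠F − ∠E ≈ 25.92°.

∠E ≈ 35.082°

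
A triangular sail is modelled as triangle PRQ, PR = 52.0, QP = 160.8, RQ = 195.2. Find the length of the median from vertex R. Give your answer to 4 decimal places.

Median from R: ½√(2·PR² + 2·RQ² − QP²) ≈ 118.07.

118.0651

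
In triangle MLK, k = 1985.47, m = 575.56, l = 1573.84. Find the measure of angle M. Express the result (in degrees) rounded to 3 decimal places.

By the law of cosines, cos M = (l² + k² − m²) / (2·l·k) ≈ 0.97411, so ∠M ≈ 13.07°.

∠M ≈ 13.067°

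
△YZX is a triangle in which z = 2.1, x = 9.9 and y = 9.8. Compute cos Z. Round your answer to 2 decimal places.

cos Z ≈ 0.98

By the law of cosines, cos Z = (x² + y² − z²) / (2·x·y) ≈ 0.97732, so ∠Z ≈ 12.22°.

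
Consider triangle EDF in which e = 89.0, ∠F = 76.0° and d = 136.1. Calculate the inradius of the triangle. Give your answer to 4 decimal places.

31.8884

By the law of cosines, f² = e² + d² − 2·e·d·cos F = 20583, so f ≈ 143.47.
Area = ½·e·d·sin F ≈ 5876.5.
Semiperimeter s = (89+136.1+143.47)/2 = 184.28.
Inradius = area/s = 5876.5/184.28 ≈ 31.888.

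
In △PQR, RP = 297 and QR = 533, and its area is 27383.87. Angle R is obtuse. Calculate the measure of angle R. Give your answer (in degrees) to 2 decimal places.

159.76

From area = ½·QR·RP·sin R, we get sin R = 2·area/(QR·RP) ≈ 0.34597.
Taking the obtuse solution, ∠R ≈ 159.76°.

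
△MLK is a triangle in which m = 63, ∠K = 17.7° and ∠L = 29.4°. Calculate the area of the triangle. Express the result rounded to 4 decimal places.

The third angle is ∠M = 180° − ∠L − ∠K = 132.90°.
Law of sines: l = m·sin L/sin M ≈ 42.219.
Law of sines: k = m·sin K/sin M ≈ 26.147.
Area = ½·m·l·sin K ≈ 404.33.

404.3293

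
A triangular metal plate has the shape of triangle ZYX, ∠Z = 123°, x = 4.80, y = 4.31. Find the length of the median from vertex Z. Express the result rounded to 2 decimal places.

By the law of cosines, z² = y² + x² − 2·y·x·cos Z = 64.151, so z ≈ 8.0094.
Median from Z: ½√(2·y² + 2·x² − z²) ≈ 2.1841.

m_Z ≈ 2.18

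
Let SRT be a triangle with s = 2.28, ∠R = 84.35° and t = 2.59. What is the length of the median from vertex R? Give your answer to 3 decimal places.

m_R ≈ 1.808

By the law of cosines, r² = t² + s² − 2·t·s·cos R = 10.744, so r ≈ 3.2778.
Median from R: ½√(2·t² + 2·s² − r²) ≈ 1.8076.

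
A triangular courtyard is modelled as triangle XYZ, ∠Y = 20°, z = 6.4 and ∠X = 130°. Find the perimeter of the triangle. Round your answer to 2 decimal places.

perimeter ≈ 20.58

The third angle is ∠Z = 180° − ∠X − ∠Y = 30.00°.
Law of sines: x = z·sin X/sin Z ≈ 9.8054.
Law of sines: y = z·sin Y/sin Z ≈ 4.3779.
Semiperimeter s = (9.8054+4.3779+6.4)/2 = 10.292.
Perimeter = 9.8054 + 4.3779 + 6.4 = 20.583.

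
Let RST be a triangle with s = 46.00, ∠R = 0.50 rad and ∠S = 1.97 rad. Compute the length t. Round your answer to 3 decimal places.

The third angle is ∠T = π − ∠R − ∠S = 0.672 rad.
Law of sines: t = s·sin T/sin S ≈ 31.065.

31.065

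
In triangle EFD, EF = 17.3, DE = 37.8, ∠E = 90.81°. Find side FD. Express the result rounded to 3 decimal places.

By the law of cosines, FD² = DE² + EF² − 2·DE·EF·cos E = 1746.6, so FD ≈ 41.793.

41.793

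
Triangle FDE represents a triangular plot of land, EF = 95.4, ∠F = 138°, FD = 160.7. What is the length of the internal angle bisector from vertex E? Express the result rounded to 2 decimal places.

By the law of cosines, DE² = EF² + FD² − 2·EF·FD·cos F = 57712, so DE ≈ 240.23.
Law of cosines again: cos E = (DE² + EF² − FD²)/(2·DE·EF) ≈ 0.89423, so ∠E ≈ 26.59°.
The bisector from E has length 2·DE·EF·cos(∠E/2)/(DE+EF) ≈ 132.91.

132.91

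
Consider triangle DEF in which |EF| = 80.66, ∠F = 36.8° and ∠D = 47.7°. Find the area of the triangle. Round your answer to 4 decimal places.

The third angle is ∠E = 180° − ∠F − ∠D = 95.50°.
Law of sines: |FD| = |EF|·sin E/sin D ≈ 108.55.
Law of sines: |DE| = |EF|·sin F/sin D ≈ 65.326.
Area = ½·|EF|·|FD|·sin F ≈ 2622.5.

area ≈ 2622.4740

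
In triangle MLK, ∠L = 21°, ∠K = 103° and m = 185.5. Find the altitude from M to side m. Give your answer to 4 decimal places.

The third angle is ∠M = 180° − ∠L − ∠K = 56.00°.
Law of sines: l = m·sin L/sin M ≈ 80.186.
Law of sines: k = m·sin K/sin M ≈ 218.02.
Area = ½·m·l·sin K ≈ 7246.6.
The altitude from M has length 2·area/m ≈ 78.131.

78.1309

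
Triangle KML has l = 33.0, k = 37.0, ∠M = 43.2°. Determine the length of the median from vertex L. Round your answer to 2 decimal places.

m_L ≈ 27.41

By the law of cosines, m² = l² + k² − 2·l·k·cos M = 677.86, so m ≈ 26.036.
Median from L: ½√(2·k² + 2·m² − l²) ≈ 27.408.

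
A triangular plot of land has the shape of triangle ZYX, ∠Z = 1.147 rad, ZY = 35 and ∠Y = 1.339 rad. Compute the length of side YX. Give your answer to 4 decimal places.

The third angle is ∠X = π − ∠Z − ∠Y = 0.656 rad.
Law of sines: YX = ZY·sin Z/sin X ≈ 52.333.

52.3330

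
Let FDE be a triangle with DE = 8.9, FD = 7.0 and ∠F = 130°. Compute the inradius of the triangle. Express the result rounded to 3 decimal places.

Law of sines: sin E = FD·sin F/DE ≈ 0.60251.
Since DE ≥ FD, only the acute value applies: ∠E ≈ 37.05°.
Then ∠D = 180° − ∠F − ∠E ≈ 12.95°.
Law of sines gives EF = DE·sin D/sin F ≈ 2.6037.
Area = ½·DE·FD·sin D ≈ 6.9809.
Semiperimeter s = (8.9+2.6037+7)/2 = 9.2518.
Inradius = area/s = 6.9809/9.2518 ≈ 0.75454.

r ≈ 0.755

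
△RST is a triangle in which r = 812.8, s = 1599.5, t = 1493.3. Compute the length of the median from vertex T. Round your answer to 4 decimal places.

m_T ≈ 1025.6880

Median from T: ½√(2·r² + 2·s² − t²) ≈ 1025.7.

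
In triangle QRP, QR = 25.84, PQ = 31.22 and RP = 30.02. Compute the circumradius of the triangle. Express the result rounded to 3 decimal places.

16.899

By the law of cosines, cos Q = (PQ² + QR² − RP²) / (2·PQ·QR) ≈ 0.45938, so ∠Q ≈ 62.65°.
Circumradius = RP/(2 sin Q) ≈ 16.899.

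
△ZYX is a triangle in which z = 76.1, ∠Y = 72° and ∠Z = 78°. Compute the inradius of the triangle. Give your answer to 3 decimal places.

r ≈ 14.897

The third angle is ∠X = 180° − ∠Z − ∠Y = 30.00°.
Law of sines: y = z·sin Y/sin Z ≈ 73.992.
Law of sines: x = z·sin X/sin Z ≈ 38.9.
Area = ½·z·y·sin X ≈ 1407.7.
Semiperimeter s = (76.1+73.992+38.9)/2 = 94.496.
Inradius = area/s = 1407.7/94.496 ≈ 14.897.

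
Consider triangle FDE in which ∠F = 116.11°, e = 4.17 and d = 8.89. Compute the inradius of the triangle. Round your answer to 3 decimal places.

By the law of cosines, f² = d² + e² − 2·d·e·cos F = 129.05, so f ≈ 11.36.
Area = ½·d·e·sin F ≈ 16.644.
Semiperimeter s = (11.36+8.89+4.17)/2 = 12.21.
Inradius = area/s = 16.644/12.21 ≈ 1.3632.

1.363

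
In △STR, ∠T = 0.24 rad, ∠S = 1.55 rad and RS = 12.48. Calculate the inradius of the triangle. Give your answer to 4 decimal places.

The third angle is ∠R = π − ∠S − ∠T = 1.352 rad.
Law of sines: TR = RS·sin S/sin T ≈ 52.491.
Law of sines: ST = RS·sin R/sin T ≈ 51.246.
Area = ½·RS·TR·sin R ≈ 319.71.
Semiperimeter s = (52.491+12.48+51.246)/2 = 58.109.
Inradius = area/s = 319.71/58.109 ≈ 5.5019.

5.5019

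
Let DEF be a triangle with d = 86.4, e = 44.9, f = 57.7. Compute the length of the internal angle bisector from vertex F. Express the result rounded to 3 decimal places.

t_F ≈ 55.948

By the law of cosines, cos F = (d² + e² − f²) / (2·d·e) ≈ 0.79287, so ∠F ≈ 37.55°.
The bisector from F has length 2·d·e·cos(∠F/2)/(d+e) ≈ 55.948.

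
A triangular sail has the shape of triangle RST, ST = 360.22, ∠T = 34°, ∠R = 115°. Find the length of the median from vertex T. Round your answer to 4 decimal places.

m_T ≈ 271.0759

The third angle is ∠S = 180° − ∠T − ∠R = 31.00°.
Law of sines: TR = ST·sin S/sin R ≈ 204.71.
Law of sines: RS = ST·sin T/sin R ≈ 222.26.
Median from T: ½√(2·ST² + 2·TR² − RS²) ≈ 271.08.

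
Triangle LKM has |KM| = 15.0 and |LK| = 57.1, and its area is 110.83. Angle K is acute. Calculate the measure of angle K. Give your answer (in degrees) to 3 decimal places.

∠K ≈ 14.999°

From area = ½·|LK|·|KM|·sin K, we get sin K = 2·area/(|LK|·|KM|) ≈ 0.25880.
Taking the acute solution, ∠K ≈ 15.00°.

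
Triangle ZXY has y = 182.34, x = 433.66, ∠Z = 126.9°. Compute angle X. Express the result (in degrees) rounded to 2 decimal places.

By the law of cosines, z² = x² + y² − 2·x·y·cos Z = 3.1626e+05, so z ≈ 562.37.
Law of cosines again: cos X = (y² + z² − x²)/(2·y·z) ≈ 0.78723, so ∠X ≈ 38.07°.

∠X ≈ 38.07°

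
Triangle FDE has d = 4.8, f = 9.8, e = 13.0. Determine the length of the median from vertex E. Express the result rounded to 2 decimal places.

m_E ≈ 4.16

Median from E: ½√(2·f² + 2·d² − e²) ≈ 4.1581.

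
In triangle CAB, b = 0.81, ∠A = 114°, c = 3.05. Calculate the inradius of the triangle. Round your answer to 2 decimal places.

By the law of cosines, a² = b² + c² − 2·b·c·cos A = 11.968, so a ≈ 3.4595.
Area = ½·b·c·sin A ≈ 1.1285.
Semiperimeter s = (3.05+3.4595+0.81)/2 = 3.6598.
Inradius = area/s = 1.1285/3.6598 ≈ 0.30834.

r ≈ 0.31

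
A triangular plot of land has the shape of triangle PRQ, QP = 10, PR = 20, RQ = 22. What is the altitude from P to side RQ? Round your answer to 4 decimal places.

9.0836

Semiperimeter s = (22 + 10 + 20)/2 = 26.
Heron's formula: area = √(26·4·16·6) ≈ 99.92.
The altitude from P has length 2·area/RQ ≈ 9.0836.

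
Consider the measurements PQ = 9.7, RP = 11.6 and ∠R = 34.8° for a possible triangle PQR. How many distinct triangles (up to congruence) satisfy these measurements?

RP·sin R = 11.6·sin(34.8°) ≈ 6.62.
Since RP sin R < PQ < RP (6.62 < 9.7 < 11.6), two triangles exist.

2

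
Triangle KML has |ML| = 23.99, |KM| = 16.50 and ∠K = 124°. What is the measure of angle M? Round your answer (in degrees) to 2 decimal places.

∠M ≈ 21.24°

Law of sines: sin L = |KM|·sin K/|ML| ≈ 0.57020.
Since |ML| ≥ |KM|, only the acute value applies: ∠L ≈ 34.76°.
Then ∠M = 180° − ∠K − ∠L ≈ 21.24°.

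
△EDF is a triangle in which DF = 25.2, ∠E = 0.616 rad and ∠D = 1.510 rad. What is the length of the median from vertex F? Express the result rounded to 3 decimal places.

The third angle is ∠F = π − ∠E − ∠D = 1.016 rad.
Law of sines: FE = DF·sin D/sin E ≈ 43.535.
Law of sines: ED = DF·sin F/sin E ≈ 37.064.
Median from F: ½√(2·DF² + 2·FE² − ED²) ≈ 30.36.

30.360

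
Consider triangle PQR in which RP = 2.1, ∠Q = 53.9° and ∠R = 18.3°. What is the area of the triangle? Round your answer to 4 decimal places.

The third angle is ∠P = 180° − ∠Q − ∠R = 107.80°.
Law of sines: QR = RP·sin P/sin Q ≈ 2.4746.
Law of sines: PQ = RP·sin R/sin Q ≈ 0.81608.
Area = ½·RP·QR·sin R ≈ 0.81586.

area ≈ 0.8159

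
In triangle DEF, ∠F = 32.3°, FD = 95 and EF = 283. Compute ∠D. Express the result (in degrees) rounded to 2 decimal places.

133.64

By the law of cosines, DE² = EF² + FD² − 2·EF·FD·cos F = 43664, so DE ≈ 208.96.
Law of cosines again: cos D = (FD² + DE² − EF²)/(2·FD·DE) ≈ -0.69013, so ∠D ≈ 133.64°.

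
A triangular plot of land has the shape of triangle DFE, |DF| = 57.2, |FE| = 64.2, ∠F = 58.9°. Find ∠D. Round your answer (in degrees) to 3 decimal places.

By the law of cosines, |ED|² = |DF|² + |FE|² − 2·|DF|·|FE|·cos F = 3599.8, so |ED| ≈ 59.998.
Law of cosines again: cos D = (|ED|² + |DF|² − |FE|²)/(2·|ED|·|DF|) ≈ 0.40065, so ∠D ≈ 66.38°.

∠D ≈ 66.381°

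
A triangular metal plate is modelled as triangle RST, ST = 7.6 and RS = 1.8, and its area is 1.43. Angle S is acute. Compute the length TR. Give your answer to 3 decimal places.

5.852

From area = ½·RS·ST·sin S, we get sin S = 2·area/(RS·ST) ≈ 0.20906.
Taking the acute solution, ∠S ≈ 12.07°.
Law of cosines then gives TR ≈ 5.8519.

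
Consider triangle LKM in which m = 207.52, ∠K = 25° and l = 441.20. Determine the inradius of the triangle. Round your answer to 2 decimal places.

By the law of cosines, k² = m² + l² − 2·m·l·cos K = 71763, so k ≈ 267.89.
Area = ½·m·l·sin K ≈ 19347.
Semiperimeter s = (441.2+267.89+207.52)/2 = 458.3.
Inradius = area/s = 19347/458.3 ≈ 42.214.

42.21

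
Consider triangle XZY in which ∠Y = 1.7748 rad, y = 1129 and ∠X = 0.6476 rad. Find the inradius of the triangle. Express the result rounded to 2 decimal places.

200.19

The third angle is ∠Z = π − ∠Y − ∠X = 0.7192 rad.
Law of sines: x = y·sin X/sin Y ≈ 695.52.
Law of sines: z = y·sin Z/sin Y ≈ 759.51.
Area = ½·y·x·sin Z ≈ 2.5865e+05.
Semiperimeter s = (695.52+759.51+1129)/2 = 1292.
Inradius = area/s = 2.5865e+05/1292 ≈ 200.19.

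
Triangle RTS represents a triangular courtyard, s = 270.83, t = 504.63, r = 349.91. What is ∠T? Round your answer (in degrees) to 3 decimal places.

∠T ≈ 108.094°

By the law of cosines, cos T = (s² + r² − t²) / (2·s·r) ≈ -0.31058, so ∠T ≈ 108.09°.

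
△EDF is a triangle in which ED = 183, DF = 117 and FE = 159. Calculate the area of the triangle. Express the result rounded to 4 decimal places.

9200.0172

Semiperimeter s = (117 + 159 + 183)/2 = 229.5.
Heron's formula: area = √(229.5·112.5·70.5·46.5) ≈ 9200.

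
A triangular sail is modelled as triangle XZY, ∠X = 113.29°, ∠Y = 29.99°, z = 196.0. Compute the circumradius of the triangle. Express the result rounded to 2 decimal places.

R ≈ 163.91

The third angle is ∠Z = 180° − ∠Y − ∠X = 36.72°.
Law of sines: x = z·sin X/sin Z ≈ 301.1.
Law of sines: y = z·sin Y/sin Z ≈ 163.86.
Circumradius = z/(2 sin Z) ≈ 163.91.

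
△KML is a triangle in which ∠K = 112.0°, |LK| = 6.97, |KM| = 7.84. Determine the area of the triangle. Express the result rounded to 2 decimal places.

Area = ½·|LK|·|KM|·sin K ≈ 25.333.

area ≈ 25.33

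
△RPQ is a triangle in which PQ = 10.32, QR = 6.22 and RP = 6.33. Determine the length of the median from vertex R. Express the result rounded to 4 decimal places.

Median from R: ½√(2·QR² + 2·RP² − PQ²) ≈ 3.5711.

3.5711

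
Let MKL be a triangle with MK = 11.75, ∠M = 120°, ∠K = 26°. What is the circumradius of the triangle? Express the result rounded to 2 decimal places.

R ≈ 10.51

The third angle is ∠L = 180° − ∠M − ∠K = 34.00°.
Law of sines: KL = MK·sin M/sin L ≈ 18.197.
Law of sines: LM = MK·sin K/sin L ≈ 9.2112.
Circumradius = MK/(2 sin L) ≈ 10.506.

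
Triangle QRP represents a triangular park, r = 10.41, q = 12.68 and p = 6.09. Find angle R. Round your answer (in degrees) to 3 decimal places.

54.583

By the law of cosines, cos R = (p² + q² − r²) / (2·p·q) ≈ 0.57952, so ∠R ≈ 54.58°.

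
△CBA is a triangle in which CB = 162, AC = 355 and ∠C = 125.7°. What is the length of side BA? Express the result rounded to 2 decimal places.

468.39

By the law of cosines, BA² = AC² + CB² − 2·AC·CB·cos C = 2.1939e+05, so BA ≈ 468.39.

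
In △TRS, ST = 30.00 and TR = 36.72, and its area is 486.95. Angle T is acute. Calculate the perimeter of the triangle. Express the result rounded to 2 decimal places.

From area = ½·ST·TR·sin T, we get sin T = 2·area/(ST·TR) ≈ 0.88408.
Taking the acute solution, ∠T ≈ 62.14°.
Law of cosines then gives RS ≈ 34.91.
Perimeter = 34.91 + 30 + 36.72 = 101.63.

101.63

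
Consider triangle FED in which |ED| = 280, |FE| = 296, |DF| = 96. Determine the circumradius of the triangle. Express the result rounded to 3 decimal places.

By the law of cosines, cos F = (|DF|² + |FE|² − |ED|²) / (2·|DF|·|FE|) ≈ 0.32432, so ∠F ≈ 71.08°.
Circumradius = |ED|/(2 sin F) ≈ 148.

148.000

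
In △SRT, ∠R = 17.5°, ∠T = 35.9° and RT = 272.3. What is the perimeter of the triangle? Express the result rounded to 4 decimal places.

perimeter ≈ 573.1796

The third angle is ∠S = 180° − ∠R − ∠T = 126.60°.
Law of sines: TS = RT·sin R/sin S ≈ 101.99.
Law of sines: SR = RT·sin T/sin S ≈ 198.89.
Semiperimeter s = (272.3+101.99+198.89)/2 = 286.59.
Perimeter = 272.3 + 101.99 + 198.89 = 573.18.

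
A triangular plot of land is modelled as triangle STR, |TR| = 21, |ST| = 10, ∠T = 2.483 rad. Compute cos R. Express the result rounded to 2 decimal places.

By the law of cosines, |RS|² = |ST|² + |TR|² − 2·|ST|·|TR|·cos T = 873.16, so |RS| ≈ 29.549.
Law of cosines again: cos R = (|TR|² + |RS|² − |ST|²)/(2·|TR|·|RS|) ≈ 0.97832, so ∠R ≈ 0.209 rad.

cos R ≈ 0.98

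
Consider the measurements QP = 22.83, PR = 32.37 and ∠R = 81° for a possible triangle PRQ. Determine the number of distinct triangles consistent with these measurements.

PR·sin R = 32.37·sin(81°) ≈ 31.97.
Since QP = 22.83 < 31.97 = PR sin R, no triangle exists.

0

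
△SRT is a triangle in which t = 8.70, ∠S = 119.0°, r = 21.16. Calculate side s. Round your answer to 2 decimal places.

26.49

By the law of cosines, s² = r² + t² − 2·r·t·cos S = 701.93, so s ≈ 26.494.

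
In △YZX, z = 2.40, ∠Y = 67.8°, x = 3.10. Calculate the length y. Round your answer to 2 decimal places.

3.12

By the law of cosines, y² = z² + x² − 2·z·x·cos Y = 9.7477, so y ≈ 3.1221.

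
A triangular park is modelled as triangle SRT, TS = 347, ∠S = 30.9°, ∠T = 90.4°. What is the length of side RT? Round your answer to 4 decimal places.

The third angle is ∠R = 180° − ∠T − ∠S = 58.70°.
Law of sines: RT = TS·sin S/sin R ≈ 208.55.

208.5517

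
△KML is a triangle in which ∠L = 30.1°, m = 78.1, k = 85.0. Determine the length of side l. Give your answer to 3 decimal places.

By the law of cosines, l² = k² + m² − 2·k·m·cos L = 1838, so l ≈ 42.872.

42.872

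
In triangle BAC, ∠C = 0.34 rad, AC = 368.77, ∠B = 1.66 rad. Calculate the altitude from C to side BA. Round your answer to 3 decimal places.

The third angle is ∠A = π − ∠C − ∠B = 1.142 rad.
Law of sines: CB = AC·sin A/sin B ≈ 336.66.
Law of sines: BA = AC·sin C/sin B ≈ 123.47.
Area = ½·AC·CB·sin C ≈ 20701.
The altitude from C has length 2·area/BA ≈ 335.32.

h_C ≈ 335.322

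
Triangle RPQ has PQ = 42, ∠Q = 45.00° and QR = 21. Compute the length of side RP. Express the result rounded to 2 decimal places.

30.95

By the law of cosines, RP² = PQ² + QR² − 2·PQ·QR·cos Q = 957.66, so RP ≈ 30.946.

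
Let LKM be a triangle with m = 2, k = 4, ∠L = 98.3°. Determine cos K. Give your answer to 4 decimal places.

By the law of cosines, l² = k² + m² − 2·k·m·cos L = 22.31, so l ≈ 4.7233.
Law of cosines again: cos K = (m² + l² − k²)/(2·m·l) ≈ 0.54568, so ∠K ≈ 56.93°.

cos K ≈ 0.5457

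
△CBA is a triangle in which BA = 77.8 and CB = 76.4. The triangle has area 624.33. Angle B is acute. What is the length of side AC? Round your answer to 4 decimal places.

From area = ½·CB·BA·sin B, we get sin B = 2·area/(CB·BA) ≈ 0.21007.
Taking the acute solution, ∠B ≈ 12.13°.
Law of cosines then gives AC ≈ 16.347.

16.3472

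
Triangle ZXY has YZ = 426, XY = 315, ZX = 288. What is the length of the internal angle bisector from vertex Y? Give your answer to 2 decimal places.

t_Y ≈ 337.52

By the law of cosines, cos Y = (XY² + YZ² − ZX²) / (2·XY·YZ) ≈ 0.73685, so ∠Y ≈ 42.54°.
The bisector from Y has length 2·XY·YZ·cos(∠Y/2)/(XY+YZ) ≈ 337.52.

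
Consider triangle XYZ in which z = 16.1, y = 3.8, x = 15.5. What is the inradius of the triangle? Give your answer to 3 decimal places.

Semiperimeter s = (15.5 + 3.8 + 16.1)/2 = 17.7.
Heron's formula: area = √(17.7·2.2·13.9·1.6) ≈ 29.428.
Inradius = area/s = 29.428/17.7 ≈ 1.6626.

r ≈ 1.663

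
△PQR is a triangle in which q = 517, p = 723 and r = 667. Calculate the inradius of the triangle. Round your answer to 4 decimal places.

Semiperimeter s = (723 + 517 + 667)/2 = 953.5.
Heron's formula: area = √(953.5·230.5·436.5·286.5) ≈ 1.6579e+05.
Inradius = area/s = 1.6579e+05/953.5 ≈ 173.87.

173.8720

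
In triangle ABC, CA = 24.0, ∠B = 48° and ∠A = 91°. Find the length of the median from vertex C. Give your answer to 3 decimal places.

m_C ≈ 26.403

The third angle is ∠C = 180° − ∠A − ∠B = 41.00°.
Law of sines: BC = CA·sin A/sin B ≈ 32.29.
Law of sines: AB = CA·sin C/sin B ≈ 21.188.
Median from C: ½√(2·BC² + 2·CA² − AB²) ≈ 26.403.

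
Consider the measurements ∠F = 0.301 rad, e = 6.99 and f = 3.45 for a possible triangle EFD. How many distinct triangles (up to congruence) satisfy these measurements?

e·sin F = 6.99·sin(0.301 rad) ≈ 2.072.
Since e sin F < f < e (2.072 < 3.45 < 6.99), two triangles exist.

2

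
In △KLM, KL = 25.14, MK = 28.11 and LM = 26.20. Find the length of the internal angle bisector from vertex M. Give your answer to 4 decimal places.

By the law of cosines, cos M = (LM² + MK² − KL²) / (2·LM·MK) ≈ 0.57340, so ∠M ≈ 55.01°.
The bisector from M has length 2·LM·MK·cos(∠M/2)/(LM+MK) ≈ 24.056.

24.0556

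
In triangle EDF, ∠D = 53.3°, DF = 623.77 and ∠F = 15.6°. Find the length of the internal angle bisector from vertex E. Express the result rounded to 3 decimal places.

The third angle is ∠E = 180° − ∠D − ∠F = 111.10°.
Law of sines: FE = DF·sin D/sin E ≈ 536.06.
Law of sines: ED = DF·sin F/sin E ≈ 179.8.
The bisector from E has length 2·FE·ED·cos(∠E/2)/(FE+ED) ≈ 152.33.

152.328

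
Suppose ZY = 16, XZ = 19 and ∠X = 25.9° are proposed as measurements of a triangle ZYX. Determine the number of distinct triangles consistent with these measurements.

XZ·sin X = 19·sin(25.9°) ≈ 8.299.
Since XZ sin X < ZY < XZ (8.299 < 16 < 19), two triangles exist.

2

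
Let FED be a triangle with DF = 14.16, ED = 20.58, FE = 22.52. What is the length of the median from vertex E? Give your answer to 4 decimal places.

Median from E: ½√(2·FE² + 2·ED² − DF²) ≈ 20.377.

m_E ≈ 20.3769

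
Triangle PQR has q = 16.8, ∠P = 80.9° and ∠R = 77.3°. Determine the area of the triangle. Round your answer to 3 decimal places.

The third angle is ∠Q = 180° − ∠R − ∠P = 21.80°.
Law of sines: p = q·sin P/sin Q ≈ 44.669.
Law of sines: r = q·sin R/sin Q ≈ 44.131.
Area = ½·q·p·sin R ≈ 366.04.

area ≈ 366.038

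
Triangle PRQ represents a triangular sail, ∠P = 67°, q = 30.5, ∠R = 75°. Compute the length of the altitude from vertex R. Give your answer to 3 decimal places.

28.075

The third angle is ∠Q = 180° − ∠P − ∠R = 38.00°.
Law of sines: p = q·sin P/sin Q ≈ 45.602.
Law of sines: r = q·sin R/sin Q ≈ 47.852.
Area = ½·q·p·sin R ≈ 671.73.
The altitude from R has length 2·area/r ≈ 28.075.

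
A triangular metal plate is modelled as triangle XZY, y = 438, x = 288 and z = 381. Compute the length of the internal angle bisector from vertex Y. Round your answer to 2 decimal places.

By the law of cosines, cos Y = (x² + z² − y²) / (2·x·z) ≈ 0.16523, so ∠Y ≈ 80.49°.
The bisector from Y has length 2·x·z·cos(∠Y/2)/(x+z) ≈ 250.39.

t_Y ≈ 250.39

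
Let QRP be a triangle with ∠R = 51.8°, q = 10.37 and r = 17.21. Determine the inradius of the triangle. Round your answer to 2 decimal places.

Law of sines: sin Q = q·sin R/r ≈ 0.47352.
Since r ≥ q, only the acute value applies: ∠Q ≈ 28.26°.
Then ∠P = 180° − ∠R − ∠Q ≈ 99.94°.
Law of sines gives p = r·sin P/sin R ≈ 21.571.
Area = ½·r·q·sin P ≈ 87.895.
Semiperimeter s = (10.37+17.21+21.571)/2 = 24.576.
Inradius = area/s = 87.895/24.576 ≈ 3.5765.

3.58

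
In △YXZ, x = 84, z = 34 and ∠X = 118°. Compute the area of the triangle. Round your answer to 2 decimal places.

area ≈ 937.99

Law of sines: sin Z = z·sin X/x ≈ 0.35738.
Since x ≥ z, only the acute value applies: ∠Z ≈ 20.94°.
Then ∠Y = 180° − ∠X − ∠Z ≈ 41.06°.
Law of sines gives y = x·sin Y/sin X ≈ 62.49.
Area = ½·x·z·sin Y ≈ 937.99.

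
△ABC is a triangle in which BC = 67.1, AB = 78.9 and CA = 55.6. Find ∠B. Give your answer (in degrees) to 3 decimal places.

By the law of cosines, cos B = (AB² + BC² − CA²) / (2·AB·BC) ≈ 0.72119, so ∠B ≈ 43.85°.

∠B ≈ 43.847°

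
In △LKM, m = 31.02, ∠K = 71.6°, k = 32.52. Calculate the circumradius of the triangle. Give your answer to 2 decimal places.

R ≈ 17.14

Law of sines: sin M = m·sin K/k ≈ 0.90511.
Since k ≥ m, only the acute value applies: ∠M ≈ 64.84°.
Then ∠L = 180° − ∠K − ∠M ≈ 43.56°.
Law of sines gives l = k·sin L/sin K ≈ 23.618.
Circumradius = k/(2 sin K) ≈ 17.136.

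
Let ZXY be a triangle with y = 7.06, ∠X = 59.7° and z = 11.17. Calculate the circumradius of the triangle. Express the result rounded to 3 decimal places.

By the law of cosines, x² = y² + z² − 2·y·z·cos X = 95.038, so x ≈ 9.7488.
Area = ½·y·z·sin X ≈ 34.044.
Circumradius = x/(2 sin X) ≈ 5.6456.

R ≈ 5.646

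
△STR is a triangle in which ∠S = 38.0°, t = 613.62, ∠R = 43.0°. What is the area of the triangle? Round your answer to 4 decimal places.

The third angle is ∠T = 180° − ∠R − ∠S = 99.00°.
Law of sines: s = t·sin S/sin T ≈ 382.49.
Law of sines: r = t·sin R/sin T ≈ 423.7.
Area = ½·t·s·sin R ≈ 80034.

80033.9772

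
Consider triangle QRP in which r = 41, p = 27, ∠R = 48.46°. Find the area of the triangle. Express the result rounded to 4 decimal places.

Law of sines: sin P = p·sin R/r ≈ 0.49291.
Since r ≥ p, only the acute value applies: ∠P ≈ 29.53°.
Then ∠Q = 180° − ∠R − ∠P ≈ 102.01°.
Law of sines gives q = r·sin Q/sin R ≈ 53.578.
Area = ½·r·p·sin Q ≈ 541.39.

541.3887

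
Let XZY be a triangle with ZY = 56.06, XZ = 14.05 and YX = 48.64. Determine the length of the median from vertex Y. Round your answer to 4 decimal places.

m_Y ≈ 52.0090

Median from Y: ½√(2·ZY² + 2·YX² − XZ²) ≈ 52.009.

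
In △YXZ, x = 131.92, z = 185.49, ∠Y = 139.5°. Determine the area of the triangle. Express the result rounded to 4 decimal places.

Area = ½·x·z·sin Y ≈ 7945.9.

area ≈ 7945.9452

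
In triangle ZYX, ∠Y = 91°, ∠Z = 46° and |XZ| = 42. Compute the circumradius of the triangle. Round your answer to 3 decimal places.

The third angle is ∠X = 180° − ∠Z − ∠Y = 43.00°.
Law of sines: |YX| = |XZ|·sin Z/sin Y ≈ 30.217.
Law of sines: |ZY| = |XZ|·sin X/sin Y ≈ 28.648.
Circumradius = |XZ|/(2 sin Y) ≈ 21.003.

21.003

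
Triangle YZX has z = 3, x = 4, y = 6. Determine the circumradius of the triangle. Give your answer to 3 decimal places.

By the law of cosines, cos Y = (z² + x² − y²) / (2·z·x) ≈ -0.45833, so ∠Y ≈ 117.28°.
Circumradius = y/(2 sin Y) ≈ 3.3754.

3.375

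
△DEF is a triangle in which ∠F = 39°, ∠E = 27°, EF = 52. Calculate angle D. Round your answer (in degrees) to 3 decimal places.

The third angle is ∠D = 180° − ∠E − ∠F = 114.00°.

114.000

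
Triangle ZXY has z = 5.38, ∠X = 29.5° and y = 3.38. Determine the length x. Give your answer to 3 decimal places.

By the law of cosines, x² = y² + z² − 2·y·z·cos X = 8.715, so x ≈ 2.9521.

2.952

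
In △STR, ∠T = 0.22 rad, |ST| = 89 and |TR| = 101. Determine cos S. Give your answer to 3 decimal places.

By the law of cosines, |RS|² = |ST|² + |TR|² − 2·|ST|·|TR|·cos T = 577.32, so |RS| ≈ 24.027.
Law of cosines again: cos S = (|RS|² + |ST|² − |TR|²)/(2·|RS|·|ST|) ≈ -0.39811, so ∠S ≈ 1.980 rad.

cos S ≈ -0.398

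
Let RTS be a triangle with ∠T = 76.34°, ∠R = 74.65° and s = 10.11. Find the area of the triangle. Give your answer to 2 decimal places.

area ≈ 98.75

The third angle is ∠S = 180° − ∠R − ∠T = 29.01°.
Law of sines: r = s·sin R/sin S ≈ 20.103.
Law of sines: t = s·sin T/sin S ≈ 20.257.
Area = ½·s·r·sin T ≈ 98.748.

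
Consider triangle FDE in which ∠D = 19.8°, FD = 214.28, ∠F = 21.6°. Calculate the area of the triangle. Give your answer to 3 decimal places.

The third angle is ∠E = 180° − ∠F − ∠D = 138.60°.
Law of sines: DE = FD·sin F/sin E ≈ 119.28.
Law of sines: EF = FD·sin D/sin E ≈ 109.76.
Area = ½·FD·DE·sin D ≈ 4329.

area ≈ 4328.980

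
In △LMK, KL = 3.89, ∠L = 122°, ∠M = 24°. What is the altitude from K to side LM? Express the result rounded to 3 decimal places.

The third angle is ∠K = 180° − ∠L − ∠M = 34.00°.
Law of sines: MK = KL·sin L/sin M ≈ 8.1107.
Law of sines: LM = KL·sin K/sin M ≈ 5.3481.
Area = ½·KL·MK·sin K ≈ 8.8214.
The altitude from K has length 2·area/LM ≈ 3.2989.

3.299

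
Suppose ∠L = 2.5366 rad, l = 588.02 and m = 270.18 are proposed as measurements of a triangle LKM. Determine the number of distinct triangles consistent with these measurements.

1

m·sin L = 270.18·sin(2.5366 rad) ≈ 153.7.
Since ∠L is not acute, a triangle exists only if l > m; here l > m, so there is exactly one triangle.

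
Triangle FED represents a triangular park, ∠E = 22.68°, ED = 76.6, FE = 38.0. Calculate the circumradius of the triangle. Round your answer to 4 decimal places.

R ≈ 57.1171

By the law of cosines, DF² = FE² + ED² − 2·FE·ED·cos E = 1940.1, so DF ≈ 44.047.
Area = ½·FE·ED·sin E ≈ 561.18.
Circumradius = DF/(2 sin E) ≈ 57.117.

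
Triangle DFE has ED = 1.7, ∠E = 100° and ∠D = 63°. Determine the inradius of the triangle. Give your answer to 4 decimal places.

The third angle is ∠F = 180° − ∠E − ∠D = 17.00°.
Law of sines: FE = ED·sin D/sin F ≈ 5.1808.
Law of sines: DF = ED·sin E/sin F ≈ 5.7262.
Area = ½·ED·FE·sin E ≈ 4.3368.
Semiperimeter s = (5.1808+1.7+5.7262)/2 = 6.3035.
Inradius = area/s = 4.3368/6.3035 ≈ 0.68799.

r ≈ 0.6880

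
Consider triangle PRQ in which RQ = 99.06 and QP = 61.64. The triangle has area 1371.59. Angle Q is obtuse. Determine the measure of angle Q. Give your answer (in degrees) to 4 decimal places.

From area = ½·RQ·QP·sin Q, we get sin Q = 2·area/(RQ·QP) ≈ 0.44926.
Taking the obtuse solution, ∠Q ≈ 153.30°.

153.3041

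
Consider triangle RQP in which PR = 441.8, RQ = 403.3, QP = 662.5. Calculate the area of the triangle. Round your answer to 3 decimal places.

Semiperimeter s = (662.5 + 441.8 + 403.3)/2 = 753.8.
Heron's formula: area = √(753.8·91.3·312·350.5) ≈ 86753.

86753.052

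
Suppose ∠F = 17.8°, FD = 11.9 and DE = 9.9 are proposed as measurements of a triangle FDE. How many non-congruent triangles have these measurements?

FD·sin F = 11.9·sin(17.8°) ≈ 3.638.
Since FD sin F < DE < FD (3.638 < 9.9 < 11.9), two triangles exist.

2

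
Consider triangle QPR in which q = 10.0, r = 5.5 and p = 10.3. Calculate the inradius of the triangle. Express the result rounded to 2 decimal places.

2.08

Semiperimeter s = (10 + 10.3 + 5.5)/2 = 12.9.
Heron's formula: area = √(12.9·2.9·2.6·7.4) ≈ 26.828.
Inradius = area/s = 26.828/12.9 ≈ 2.0797.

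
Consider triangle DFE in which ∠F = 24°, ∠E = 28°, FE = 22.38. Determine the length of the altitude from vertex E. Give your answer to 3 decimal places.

The third angle is ∠D = 180° − ∠F − ∠E = 128.00°.
Law of sines: ED = FE·sin F/sin D ≈ 11.552.
Law of sines: DF = FE·sin E/sin D ≈ 13.333.
Area = ½·FE·ED·sin E ≈ 60.685.
The altitude from E has length 2·area/DF ≈ 9.1028.

9.103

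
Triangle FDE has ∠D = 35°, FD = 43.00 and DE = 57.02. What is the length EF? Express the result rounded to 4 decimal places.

32.9149

By the law of cosines, EF² = FD² + DE² − 2·FD·DE·cos D = 1083.4, so EF ≈ 32.915.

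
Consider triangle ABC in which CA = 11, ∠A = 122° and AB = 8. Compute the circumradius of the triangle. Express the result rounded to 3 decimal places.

By the law of cosines, BC² = CA² + AB² − 2·CA·AB·cos A = 278.27, so BC ≈ 16.681.
Area = ½·CA·AB·sin A ≈ 37.314.
Circumradius = BC/(2 sin A) ≈ 9.8351.

R ≈ 9.835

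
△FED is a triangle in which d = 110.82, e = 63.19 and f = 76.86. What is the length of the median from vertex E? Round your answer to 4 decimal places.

Median from E: ½√(2·d² + 2·f² − e²) ≈ 89.978.

m_E ≈ 89.9779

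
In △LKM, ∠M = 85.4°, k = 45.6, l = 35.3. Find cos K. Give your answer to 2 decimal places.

0.57

By the law of cosines, m² = l² + k² − 2·l·k·cos M = 3067.3, so m ≈ 55.383.
Law of cosines again: cos K = (m² + l² − k²)/(2·m·l) ≈ 0.57135, so ∠K ≈ 55.16°.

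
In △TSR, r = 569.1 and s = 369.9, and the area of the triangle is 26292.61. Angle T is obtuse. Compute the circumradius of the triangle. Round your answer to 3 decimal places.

1865.231

From area = ½·s·r·sin T, we get sin T = 2·area/(s·r) ≈ 0.24980.
Taking the obtuse solution, ∠T ≈ 165.53°.
Law of cosines then gives t ≈ 931.87.
Circumradius = t/(2 sin T) ≈ 1865.2.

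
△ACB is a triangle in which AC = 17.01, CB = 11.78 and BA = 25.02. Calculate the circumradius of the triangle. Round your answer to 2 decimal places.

By the law of cosines, cos A = (BA² + AC² − CB²) / (2·BA·AC) ≈ 0.91235, so ∠A ≈ 0.422 rad.
Circumradius = CB/(2 sin A) ≈ 14.386.

14.39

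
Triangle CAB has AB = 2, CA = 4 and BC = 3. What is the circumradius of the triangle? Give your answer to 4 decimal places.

By the law of cosines, cos C = (BC² + CA² − AB²) / (2·BC·CA) ≈ 0.87500, so ∠C ≈ 28.96°.
Circumradius = AB/(2 sin C) ≈ 2.0656.

2.0656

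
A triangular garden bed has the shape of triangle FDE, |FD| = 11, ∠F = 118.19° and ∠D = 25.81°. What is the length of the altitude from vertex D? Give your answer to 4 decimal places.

The third angle is ∠E = 180° − ∠F − ∠D = 36.00°.
Law of sines: |DE| = |FD|·sin F/sin E ≈ 16.495.
Law of sines: |EF| = |FD|·sin D/sin E ≈ 8.148.
Area = ½·|FD|·|DE|·sin D ≈ 39.498.
The altitude from D has length 2·area/|EF| ≈ 9.6952.

9.6952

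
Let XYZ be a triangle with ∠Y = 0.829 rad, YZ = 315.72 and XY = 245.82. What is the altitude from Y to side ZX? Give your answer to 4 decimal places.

243.4561

By the law of cosines, ZX² = XY² + YZ² − 2·XY·YZ·cos Y = 55237, so ZX ≈ 235.03.
Area = ½·XY·YZ·sin Y ≈ 28609.
The altitude from Y has length 2·area/ZX ≈ 243.46.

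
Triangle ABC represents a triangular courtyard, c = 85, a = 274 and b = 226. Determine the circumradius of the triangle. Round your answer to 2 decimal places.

R ≈ 152.28

By the law of cosines, cos A = (b² + c² − a²) / (2·b·c) ≈ -0.43662, so ∠A ≈ 115.89°.
Circumradius = a/(2 sin A) ≈ 152.28.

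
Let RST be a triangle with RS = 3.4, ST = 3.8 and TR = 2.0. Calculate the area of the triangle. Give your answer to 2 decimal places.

3.39

Semiperimeter s = (3.8 + 2 + 3.4)/2 = 4.6.
Heron's formula: area = √(4.6·0.8·2.6·1.2) ≈ 3.3885.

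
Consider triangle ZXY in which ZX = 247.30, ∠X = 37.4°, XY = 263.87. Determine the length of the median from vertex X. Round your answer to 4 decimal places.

242.1073

By the law of cosines, YZ² = ZX² + XY² − 2·ZX·XY·cos X = 27106, so YZ ≈ 164.64.
Median from X: ½√(2·ZX² + 2·XY² − YZ²) ≈ 242.11.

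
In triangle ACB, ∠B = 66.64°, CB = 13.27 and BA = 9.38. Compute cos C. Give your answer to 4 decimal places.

By the law of cosines, AC² = CB² + BA² − 2·CB·BA·cos B = 165.37, so AC ≈ 12.86.
Law of cosines again: cos C = (AC² + CB² − BA²)/(2·AC·CB) ≈ 0.74270, so ∠C ≈ 42.04°.

cos C ≈ 0.7427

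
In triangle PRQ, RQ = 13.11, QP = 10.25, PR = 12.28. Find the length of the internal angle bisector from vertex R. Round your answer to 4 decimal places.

By the law of cosines, cos R = (PR² + RQ² − QP²) / (2·PR·RQ) ≈ 0.67584, so ∠R ≈ 47.48°.
The bisector from R has length 2·PR·RQ·cos(∠R/2)/(PR+RQ) ≈ 11.608.

11.6083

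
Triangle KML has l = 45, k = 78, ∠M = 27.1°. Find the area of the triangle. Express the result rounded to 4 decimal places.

area ≈ 799.4813

Area = ½·l·k·sin M ≈ 799.48.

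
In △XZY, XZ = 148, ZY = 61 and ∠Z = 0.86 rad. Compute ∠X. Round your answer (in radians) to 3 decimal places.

∠X ≈ 0.404 rad

By the law of cosines, YX² = XZ² + ZY² − 2·XZ·ZY·cos Z = 13845, so YX ≈ 117.66.
Law of cosines again: cos X = (YX² + XZ² − ZY²)/(2·YX·XZ) ≈ 0.91959, so ∠X ≈ 0.404 rad.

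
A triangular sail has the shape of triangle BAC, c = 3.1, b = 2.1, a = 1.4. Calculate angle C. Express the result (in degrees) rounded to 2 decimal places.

By the law of cosines, cos C = (b² + a² − c²) / (2·b·a) ≈ -0.55102, so ∠C ≈ 123.44°.

∠C ≈ 123.44°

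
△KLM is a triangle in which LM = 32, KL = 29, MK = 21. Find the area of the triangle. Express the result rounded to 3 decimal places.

area ≈ 297.590

Semiperimeter s = (32 + 21 + 29)/2 = 41.
Heron's formula: area = √(41·9·20·12) ≈ 297.59.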